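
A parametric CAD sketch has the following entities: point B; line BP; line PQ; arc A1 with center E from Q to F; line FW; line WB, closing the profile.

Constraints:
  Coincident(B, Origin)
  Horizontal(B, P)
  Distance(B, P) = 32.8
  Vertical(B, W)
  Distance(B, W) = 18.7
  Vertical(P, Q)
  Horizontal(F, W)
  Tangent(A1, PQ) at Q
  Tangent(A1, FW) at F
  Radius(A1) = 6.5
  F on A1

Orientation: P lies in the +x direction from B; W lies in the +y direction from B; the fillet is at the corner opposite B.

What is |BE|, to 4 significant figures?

28.99

B is at the origin; BP is horizontal with |BP| = 32.8 and P on the +x side, so P = (32.80, 0.000). BW is vertical with |BW| = 18.7 and W on the +y side, so W = (0.000, 18.70). The virtual corner opposite B is at (32.80, 18.70). Since A1 is tangent to PQ there, EQ ⟂ PQ and since A1 is tangent to FW there, EF ⟂ FW, with radius 6.5, so the center E sits 6.5 in from both sides at E = (26.30, 12.20). Then |BE| = |E − B| = 28.99.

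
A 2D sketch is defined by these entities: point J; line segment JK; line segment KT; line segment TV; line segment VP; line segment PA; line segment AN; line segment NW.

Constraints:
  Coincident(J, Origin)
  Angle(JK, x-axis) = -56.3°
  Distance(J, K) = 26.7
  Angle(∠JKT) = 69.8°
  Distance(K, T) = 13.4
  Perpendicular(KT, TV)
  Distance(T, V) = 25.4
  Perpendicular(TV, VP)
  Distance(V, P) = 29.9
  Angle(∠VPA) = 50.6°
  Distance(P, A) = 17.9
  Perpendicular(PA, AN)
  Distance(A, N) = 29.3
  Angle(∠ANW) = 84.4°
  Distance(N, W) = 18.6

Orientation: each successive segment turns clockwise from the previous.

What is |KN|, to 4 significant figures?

34.88

J is at the origin; JK runs at -56.3° with length 26.7, so K = (14.81, -22.21). ∠JKT = 69.8° gives KT at -166.5° from the x-axis; with |KT| = 13.4, T = (1.785, -25.34). The perpendicularity gives TV at right angles to KT, so TV runs at 103.5°; with |TV| = 25.4, V = (-4.145, -0.6431). TV ⟂ VP, so VP runs at 13.50°; with |VP| = 29.9, P = (24.93, 6.337). ∠VPA = 50.6° gives PA at -115.9° from the x-axis; with |PA| = 17.9, A = (17.11, -9.765). PA is perpendicular to AN, so AN runs at 154.1°; with |AN| = 29.3, N = (-9.247, 3.033). Then |KN| = |N − K| = 34.88.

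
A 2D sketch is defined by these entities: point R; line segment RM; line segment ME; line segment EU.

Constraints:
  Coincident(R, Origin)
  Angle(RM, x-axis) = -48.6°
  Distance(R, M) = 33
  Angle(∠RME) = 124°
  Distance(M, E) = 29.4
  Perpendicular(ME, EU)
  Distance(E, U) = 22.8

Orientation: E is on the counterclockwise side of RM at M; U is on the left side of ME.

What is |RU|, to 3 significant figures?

48.1

∠RME = 124.0°, so ME runs at -48.6° + (180° − 124.0°) = 7.40° from the x-axis; with |ME| = 29.4, E = M + 29.4·(cos 7.40°, sin 7.40°) = (51.0, -21.0). ME is perpendicular to EU; with |EU| = 22.8 on the left of ME, U = E + 22.8·(-0.129, 0.992) = (48.0, 1.64). Then |RU| = |U − R| = 48.1.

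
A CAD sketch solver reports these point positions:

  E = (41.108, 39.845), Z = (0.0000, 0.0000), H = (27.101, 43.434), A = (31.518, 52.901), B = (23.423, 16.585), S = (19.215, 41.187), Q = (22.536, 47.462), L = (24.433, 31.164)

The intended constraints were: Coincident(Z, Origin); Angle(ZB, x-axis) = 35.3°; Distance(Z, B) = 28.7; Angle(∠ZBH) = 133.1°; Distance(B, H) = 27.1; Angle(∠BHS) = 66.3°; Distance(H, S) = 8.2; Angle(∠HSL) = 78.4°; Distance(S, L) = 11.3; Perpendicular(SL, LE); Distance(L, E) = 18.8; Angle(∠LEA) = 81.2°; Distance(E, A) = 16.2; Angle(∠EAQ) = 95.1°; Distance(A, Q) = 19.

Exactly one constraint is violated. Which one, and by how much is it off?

Distance(A, Q) = 19 — off by 8.50.

Z = (0.00, 0.00) ✓; ZB at 35.30° ✓; |ZB| = 28.70 ✓; ∠ZBH = 133.1° ✓; |BH| = 27.10 ✓; ∠BHS = 66.30° ✓; |HS| = 8.200 ✓; ∠HSL = 78.40° ✓; |SL| = 11.30 ✓; ∠(SL, LE) = 90.00° ✓; |LE| = 18.80 ✓; ∠LEA = 81.20° ✓; |EA| = 16.20 ✓; ∠EAQ = 95.10° ✓; |AQ| = 10.50 ✗.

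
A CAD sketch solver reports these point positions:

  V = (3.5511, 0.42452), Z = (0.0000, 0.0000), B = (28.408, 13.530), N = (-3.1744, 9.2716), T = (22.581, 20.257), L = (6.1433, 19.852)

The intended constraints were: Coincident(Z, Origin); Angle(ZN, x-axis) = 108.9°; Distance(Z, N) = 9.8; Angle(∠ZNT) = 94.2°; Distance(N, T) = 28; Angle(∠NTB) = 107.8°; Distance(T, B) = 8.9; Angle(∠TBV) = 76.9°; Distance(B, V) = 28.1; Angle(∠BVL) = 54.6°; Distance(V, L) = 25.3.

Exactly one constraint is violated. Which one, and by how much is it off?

Distance(V, L) = 25.3 — off by 5.70.

Z = (0.00, 0.00) ✓; ZN at 108.9° ✓; |ZN| = 9.800 ✓; ∠ZNT = 94.20° ✓; |NT| = 28.00 ✓; ∠NTB = 107.8° ✓; |TB| = 8.900 ✓; ∠TBV = 76.90° ✓; |BV| = 28.10 ✓; ∠BVL = 54.60° ✓; |VL| = 19.60 ✗.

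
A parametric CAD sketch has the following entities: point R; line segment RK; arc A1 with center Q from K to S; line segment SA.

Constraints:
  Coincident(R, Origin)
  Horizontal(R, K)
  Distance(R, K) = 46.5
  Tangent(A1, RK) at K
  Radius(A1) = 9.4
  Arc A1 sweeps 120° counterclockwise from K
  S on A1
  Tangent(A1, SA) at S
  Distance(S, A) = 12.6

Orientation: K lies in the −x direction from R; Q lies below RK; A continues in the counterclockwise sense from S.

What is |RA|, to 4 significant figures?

54.43

On A1, K sits at bearing 90° from Q; a 120° counterclockwise sweep puts S at bearing 210°, so S = Q + 9.4·(cos 210°, sin 210°) = (-54.64, -14.10). Since A1 is tangent to SA there, QS ⟂ SA, so SA runs along (−sin 210°, cos 210°); with |SA| = 12.6, A = (-48.34, -25.01). Then |RA| = |A − R| = 54.43.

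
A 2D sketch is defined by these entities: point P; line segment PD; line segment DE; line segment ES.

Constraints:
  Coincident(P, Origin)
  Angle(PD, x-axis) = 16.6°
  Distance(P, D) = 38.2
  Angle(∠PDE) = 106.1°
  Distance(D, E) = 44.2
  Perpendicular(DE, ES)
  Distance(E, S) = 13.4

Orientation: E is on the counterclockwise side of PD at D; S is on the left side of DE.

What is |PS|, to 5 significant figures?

59.542

P is at the origin; PD runs at 16.6° with length 38.2, so D = 38.2·(cos 16.6°, sin 16.6°) = (36.608, 10.913). ∠PDE = 106.1°, so DE runs at 16.6° + (180° − 106.1°) = 90.500° from the x-axis; with |DE| = 44.2, E = D + 44.2·(cos 90.500°, sin 90.500°) = (36.222, 55.112). DE is perpendicular to ES; with |ES| = 13.4 on the left of DE, S = E + 13.4·(-0.99996, -0.0087265) = (22.823, 54.995). Then |PS| = |S − P| = 59.542.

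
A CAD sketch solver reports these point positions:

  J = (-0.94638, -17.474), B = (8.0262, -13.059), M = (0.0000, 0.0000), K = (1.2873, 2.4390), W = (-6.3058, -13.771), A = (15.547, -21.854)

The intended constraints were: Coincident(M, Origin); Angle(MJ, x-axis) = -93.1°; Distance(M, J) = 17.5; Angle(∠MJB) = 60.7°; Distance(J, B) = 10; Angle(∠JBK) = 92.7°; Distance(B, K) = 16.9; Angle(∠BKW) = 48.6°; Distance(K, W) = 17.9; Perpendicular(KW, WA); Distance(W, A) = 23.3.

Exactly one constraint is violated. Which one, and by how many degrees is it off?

Perpendicular(KW, WA) — off by 4.80°.

M = (0.00, 0.00) ✓; MJ at -93.10° ✓; |MJ| = 17.50 ✓; ∠MJB = 60.70° ✓; |JB| = 10.00 ✓; ∠JBK = 92.70° ✓; |BK| = 16.90 ✓; ∠BKW = 48.60° ✓; |KW| = 17.90 ✓; ∠(KW, WA) = 94.80° ✗; |WA| = 23.30 ✓.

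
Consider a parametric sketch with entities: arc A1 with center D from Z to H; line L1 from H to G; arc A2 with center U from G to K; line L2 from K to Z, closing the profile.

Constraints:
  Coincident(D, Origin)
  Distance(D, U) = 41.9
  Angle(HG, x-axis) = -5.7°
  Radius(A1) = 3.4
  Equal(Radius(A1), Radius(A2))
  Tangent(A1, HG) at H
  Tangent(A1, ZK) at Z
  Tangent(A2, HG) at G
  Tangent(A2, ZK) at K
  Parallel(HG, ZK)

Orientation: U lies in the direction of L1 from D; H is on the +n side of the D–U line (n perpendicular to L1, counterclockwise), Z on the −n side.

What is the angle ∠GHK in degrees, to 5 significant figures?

9.2182°

The slot axis is L1's direction at -5.7°, so u = (cos -5.7°, sin -5.7°) = (0.99506, -0.099320) and n = (−sin -5.7°, cos -5.7°) = (0.099320, 0.99506). D is at the origin and U lies 41.9 along u from D, so U = 41.9·u = (41.693, -4.1615). Tangency of A1 to both parallel lines with radius 3.4 puts H and Z at D ± 3.4·n: H = (0.33769, 3.3832), Z = (-0.33769, -3.3832). Equal radii place G and K the same way about U: G = U + 3.4·n = (42.031, -0.77831), K = U − 3.4·n = (41.355, -7.5447). Then cos ∠GHK = HG·HK / (|HG||HK|), giving 9.2182°.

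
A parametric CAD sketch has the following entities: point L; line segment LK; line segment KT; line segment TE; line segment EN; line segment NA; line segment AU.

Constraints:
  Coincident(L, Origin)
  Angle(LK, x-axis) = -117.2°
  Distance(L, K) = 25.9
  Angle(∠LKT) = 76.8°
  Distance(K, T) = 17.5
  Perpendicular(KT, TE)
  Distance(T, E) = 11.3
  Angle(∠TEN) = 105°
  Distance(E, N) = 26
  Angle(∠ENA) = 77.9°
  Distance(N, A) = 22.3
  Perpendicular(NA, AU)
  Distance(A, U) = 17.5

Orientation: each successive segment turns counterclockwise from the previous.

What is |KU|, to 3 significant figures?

10.1

L is at the origin; LK runs at -117.2° with length 25.9, so K = (-11.8, -23.0). ∠LKT = 76.8° gives KT at -14.0° from the x-axis; with |KT| = 17.5, T = (5.14, -27.3). KT is perpendicular to TE, so TE runs at 76.0°; with |TE| = 11.3, E = (7.88, -16.3). ∠TEN = 105.0° gives EN at 151° from the x-axis; with |EN| = 26.0, N = (-14.9, -3.70). ∠ENA = 77.9° gives NA at -107° from the x-axis; with |NA| = 22.3, A = (-21.3, -25.0). NA is perpendicular to AU, so AU runs at -16.9°; with |AU| = 17.5, U = (-4.60, -30.1). Then |KU| = |U − K| = 10.1.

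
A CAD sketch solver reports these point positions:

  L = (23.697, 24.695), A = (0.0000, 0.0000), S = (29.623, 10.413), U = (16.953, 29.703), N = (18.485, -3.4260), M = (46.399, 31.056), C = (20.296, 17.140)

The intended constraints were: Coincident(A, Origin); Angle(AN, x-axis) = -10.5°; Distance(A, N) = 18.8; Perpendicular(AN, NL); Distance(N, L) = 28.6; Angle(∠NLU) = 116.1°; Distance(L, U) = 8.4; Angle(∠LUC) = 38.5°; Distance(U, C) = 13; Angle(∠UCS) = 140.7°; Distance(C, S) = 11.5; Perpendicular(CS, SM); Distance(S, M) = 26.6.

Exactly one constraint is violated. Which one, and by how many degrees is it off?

Perpendicular(CS, SM) — off by 3.30°.

A = (0.00, 0.00) ✓; AN at -10.50° ✓; |AN| = 18.80 ✓; ∠(AN, NL) = 90.00° ✓; |NL| = 28.60 ✓; ∠NLU = 116.1° ✓; |LU| = 8.400 ✓; ∠LUC = 38.50° ✓; |UC| = 13.00 ✓; ∠UCS = 140.7° ✓; |CS| = 11.50 ✓; ∠(CS, SM) = 86.70° ✗; |SM| = 26.60 ✓.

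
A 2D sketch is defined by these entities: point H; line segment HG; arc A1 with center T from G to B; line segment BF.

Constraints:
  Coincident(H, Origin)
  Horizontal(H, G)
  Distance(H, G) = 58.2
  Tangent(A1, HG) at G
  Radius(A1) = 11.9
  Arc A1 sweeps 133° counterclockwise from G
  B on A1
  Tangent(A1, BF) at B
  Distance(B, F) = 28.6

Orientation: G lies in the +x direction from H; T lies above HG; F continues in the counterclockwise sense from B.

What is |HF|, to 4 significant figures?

62.63

H is at the origin; H and G share the same y with |HG| = 58.2 and G on the +x side, so G = (58.20, 0.000). A1 meets HG tangentially, so TG is at right angles to HG, so T = G + (0, 11.9) = (58.20, 11.90). On A1, G sits at bearing -90° from T; a 133° counterclockwise sweep puts B at bearing 43°, so B = T + 11.9·(cos 43°, sin 43°) = (66.90, 20.02). Tangency of A1 to BF means the radius TB is perpendicular to BF, so BF runs along (−sin 43°, cos 43°); with |BF| = 28.6, F = (47.40, 40.93). Then |HF| = |F − H| = 62.63.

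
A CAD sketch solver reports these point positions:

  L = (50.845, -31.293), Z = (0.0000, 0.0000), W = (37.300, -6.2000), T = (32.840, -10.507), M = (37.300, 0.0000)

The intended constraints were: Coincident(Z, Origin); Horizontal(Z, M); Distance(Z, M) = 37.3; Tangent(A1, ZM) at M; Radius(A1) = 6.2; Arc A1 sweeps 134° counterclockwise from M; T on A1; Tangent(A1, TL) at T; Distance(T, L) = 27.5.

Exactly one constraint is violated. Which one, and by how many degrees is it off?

Tangent(A1, TL) at T — off by 3.10°.

Z = (0.00, 0.00) ✓; Z.y = 0.00, M.y = 0.00 ✓; |ZM| = 37.30 ✓; ∠(WM, MZ) = 90.00° ✓; |WM| = 6.200 ✓; bearing(W→T) − bearing(W→M) = 134.0° ✓; |WT| = 6.200 ✓; ∠(WT, TL) = 93.10° ✗; |TL| = 27.50 ✓.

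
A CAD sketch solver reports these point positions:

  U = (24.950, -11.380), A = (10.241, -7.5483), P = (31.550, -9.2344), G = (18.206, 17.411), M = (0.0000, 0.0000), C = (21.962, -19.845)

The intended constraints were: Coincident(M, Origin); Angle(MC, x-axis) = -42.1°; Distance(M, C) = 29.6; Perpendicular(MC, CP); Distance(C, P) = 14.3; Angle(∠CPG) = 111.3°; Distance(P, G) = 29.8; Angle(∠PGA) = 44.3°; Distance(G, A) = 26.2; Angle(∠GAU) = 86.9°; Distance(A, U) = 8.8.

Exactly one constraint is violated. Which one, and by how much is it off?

Distance(A, U) = 8.8 — off by 6.40.

M = (0.00, 0.00) ✓; MC at -42.10° ✓; |MC| = 29.60 ✓; ∠(MC, CP) = 90.00° ✓; |CP| = 14.30 ✓; ∠CPG = 111.3° ✓; |PG| = 29.80 ✓; ∠PGA = 44.30° ✓; |GA| = 26.20 ✓; ∠GAU = 86.90° ✓; |AU| = 15.20 ✗.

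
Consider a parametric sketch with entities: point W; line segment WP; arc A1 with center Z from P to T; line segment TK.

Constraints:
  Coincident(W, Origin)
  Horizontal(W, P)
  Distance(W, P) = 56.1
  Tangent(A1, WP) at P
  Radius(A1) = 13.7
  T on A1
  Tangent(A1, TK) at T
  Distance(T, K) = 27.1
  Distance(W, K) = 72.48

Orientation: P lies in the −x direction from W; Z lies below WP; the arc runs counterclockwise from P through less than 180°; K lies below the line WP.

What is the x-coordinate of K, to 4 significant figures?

-57.57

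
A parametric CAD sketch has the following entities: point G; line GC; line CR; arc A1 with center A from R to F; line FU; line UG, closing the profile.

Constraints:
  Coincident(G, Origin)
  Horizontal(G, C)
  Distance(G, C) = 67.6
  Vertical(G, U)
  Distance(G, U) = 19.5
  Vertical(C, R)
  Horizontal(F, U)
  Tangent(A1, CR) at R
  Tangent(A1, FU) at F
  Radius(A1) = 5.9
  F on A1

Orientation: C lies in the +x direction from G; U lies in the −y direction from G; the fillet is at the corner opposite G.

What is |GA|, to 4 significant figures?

63.18

G is at the origin; GC is horizontal with |GC| = 67.6 and C on the +x side, so C = (67.60, 0.000). GU is vertical with |GU| = 19.5 and U on the −y side, so U = (0.000, -19.50). The virtual corner opposite G is at (67.60, -19.50). The tangent condition forces AR to be normal to CR and the tangent condition forces AF to be normal to FU, with radius 5.9, so the center A sits 5.9 in from both sides at A = (61.70, -13.60). Then |GA| = |A − G| = 63.18.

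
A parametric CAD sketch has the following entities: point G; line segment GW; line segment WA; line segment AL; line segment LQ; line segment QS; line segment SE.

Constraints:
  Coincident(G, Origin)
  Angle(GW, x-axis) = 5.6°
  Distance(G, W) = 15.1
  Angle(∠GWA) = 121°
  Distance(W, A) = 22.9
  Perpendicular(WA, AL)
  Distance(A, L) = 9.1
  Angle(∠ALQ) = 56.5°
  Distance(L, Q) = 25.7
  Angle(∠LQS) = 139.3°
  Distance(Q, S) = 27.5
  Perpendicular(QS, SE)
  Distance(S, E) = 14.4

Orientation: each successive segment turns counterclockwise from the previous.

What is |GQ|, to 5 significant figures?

20.261

G is at the origin; GW runs at 5.6° with length 15.1, so W = (15.028, 1.4735). ∠GWA = 121.0° gives WA at 64.600° from the x-axis; with |WA| = 22.9, A = (24.851, 22.160). The perpendicularity gives AL at right angles to WA, so AL runs at 154.60°; with |AL| = 9.1, L = (16.630, 26.063). ∠ALQ = 56.5° gives LQ at -81.900° from the x-axis; with |LQ| = 25.7, Q = (20.251, 0.61958). Then |GQ| = |Q − G| = 20.261.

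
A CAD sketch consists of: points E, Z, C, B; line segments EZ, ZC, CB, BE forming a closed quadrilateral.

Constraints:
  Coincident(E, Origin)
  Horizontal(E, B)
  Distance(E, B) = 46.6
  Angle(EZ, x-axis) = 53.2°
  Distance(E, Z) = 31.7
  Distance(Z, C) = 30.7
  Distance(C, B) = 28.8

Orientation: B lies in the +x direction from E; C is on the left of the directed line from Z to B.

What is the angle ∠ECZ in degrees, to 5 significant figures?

23.944°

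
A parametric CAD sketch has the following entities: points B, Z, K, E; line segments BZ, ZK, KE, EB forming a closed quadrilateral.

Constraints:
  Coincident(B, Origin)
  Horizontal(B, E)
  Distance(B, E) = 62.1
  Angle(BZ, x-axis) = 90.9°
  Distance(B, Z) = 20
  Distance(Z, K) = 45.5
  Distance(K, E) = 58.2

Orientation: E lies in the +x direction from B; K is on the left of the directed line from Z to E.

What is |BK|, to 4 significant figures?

60.61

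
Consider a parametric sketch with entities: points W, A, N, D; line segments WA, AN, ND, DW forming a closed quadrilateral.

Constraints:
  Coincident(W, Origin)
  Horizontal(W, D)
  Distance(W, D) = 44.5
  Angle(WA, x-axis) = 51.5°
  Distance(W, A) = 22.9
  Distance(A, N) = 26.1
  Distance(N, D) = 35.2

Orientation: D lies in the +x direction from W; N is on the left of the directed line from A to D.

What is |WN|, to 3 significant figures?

48.6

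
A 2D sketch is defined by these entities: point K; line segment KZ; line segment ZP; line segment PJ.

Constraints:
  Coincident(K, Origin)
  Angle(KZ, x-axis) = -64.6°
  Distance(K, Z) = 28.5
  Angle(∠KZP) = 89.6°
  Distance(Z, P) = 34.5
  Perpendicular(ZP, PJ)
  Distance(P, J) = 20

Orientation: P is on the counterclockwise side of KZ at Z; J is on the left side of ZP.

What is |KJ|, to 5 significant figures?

35.338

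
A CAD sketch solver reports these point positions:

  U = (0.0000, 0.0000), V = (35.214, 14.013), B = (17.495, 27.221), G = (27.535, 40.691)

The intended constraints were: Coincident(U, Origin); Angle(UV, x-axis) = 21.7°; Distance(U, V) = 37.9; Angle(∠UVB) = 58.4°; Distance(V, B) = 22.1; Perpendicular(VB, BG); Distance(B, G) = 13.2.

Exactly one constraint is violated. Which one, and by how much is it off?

Distance(B, G) = 13.2 — off by 3.60.

U = (0.00, 0.00) ✓; UV at 21.70° ✓; |UV| = 37.90 ✓; ∠UVB = 58.40° ✓; |VB| = 22.10 ✓; ∠(VB, BG) = 90.00° ✓; |BG| = 16.80 ✗.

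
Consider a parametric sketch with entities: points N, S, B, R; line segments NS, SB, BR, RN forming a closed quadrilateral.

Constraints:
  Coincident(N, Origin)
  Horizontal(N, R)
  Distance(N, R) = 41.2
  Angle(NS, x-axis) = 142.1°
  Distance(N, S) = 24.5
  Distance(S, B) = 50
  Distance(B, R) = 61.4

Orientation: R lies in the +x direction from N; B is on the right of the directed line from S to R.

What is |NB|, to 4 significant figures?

35.46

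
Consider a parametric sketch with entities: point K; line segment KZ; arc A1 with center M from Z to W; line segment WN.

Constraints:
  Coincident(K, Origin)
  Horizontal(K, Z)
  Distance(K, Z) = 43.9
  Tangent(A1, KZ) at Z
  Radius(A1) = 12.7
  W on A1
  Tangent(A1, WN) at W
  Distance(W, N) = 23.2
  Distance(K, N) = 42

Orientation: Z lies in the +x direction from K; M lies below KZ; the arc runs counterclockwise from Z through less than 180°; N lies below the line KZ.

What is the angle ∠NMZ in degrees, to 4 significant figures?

138.8°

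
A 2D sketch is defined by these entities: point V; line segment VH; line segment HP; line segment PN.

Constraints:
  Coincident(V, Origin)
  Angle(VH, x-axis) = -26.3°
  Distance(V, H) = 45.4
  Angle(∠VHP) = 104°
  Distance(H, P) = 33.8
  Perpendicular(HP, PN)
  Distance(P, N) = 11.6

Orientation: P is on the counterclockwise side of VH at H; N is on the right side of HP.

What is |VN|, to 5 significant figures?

71.433

∠VHP = 104.0°, so HP runs at -26.3° + (180° − 104.0°) = 49.700° from the x-axis; with |HP| = 33.8, P = H + 33.8·(cos 49.700°, sin 49.700°) = (62.562, 5.6628). HP is perpendicular to PN; with |PN| = 11.6 on the right of HP, N = P + 11.6·(0.76267, -0.64679) = (71.409, -1.8400). Then |VN| = |N − V| = 71.433.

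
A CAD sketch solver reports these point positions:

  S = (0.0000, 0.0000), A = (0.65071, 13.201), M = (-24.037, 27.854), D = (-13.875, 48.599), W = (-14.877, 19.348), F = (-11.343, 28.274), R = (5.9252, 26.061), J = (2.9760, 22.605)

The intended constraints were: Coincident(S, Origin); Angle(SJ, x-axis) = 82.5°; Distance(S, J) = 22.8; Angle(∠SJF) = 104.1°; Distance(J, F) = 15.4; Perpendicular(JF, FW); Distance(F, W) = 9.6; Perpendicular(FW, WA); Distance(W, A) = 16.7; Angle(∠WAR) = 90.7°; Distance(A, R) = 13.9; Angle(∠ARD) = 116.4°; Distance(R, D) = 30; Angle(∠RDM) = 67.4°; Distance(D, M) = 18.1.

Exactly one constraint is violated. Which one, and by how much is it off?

Distance(D, M) = 18.1 — off by 5.00.

S = (0.00, 0.00) ✓; SJ at 82.50° ✓; |SJ| = 22.80 ✓; ∠SJF = 104.1° ✓; |JF| = 15.40 ✓; ∠(JF, FW) = 90.00° ✓; |FW| = 9.600 ✓; ∠(FW, WA) = 90.00° ✓; |WA| = 16.70 ✓; ∠WAR = 90.70° ✓; |AR| = 13.90 ✓; ∠ARD = 116.4° ✓; |RD| = 30.00 ✓; ∠RDM = 67.40° ✓; |DM| = 23.10 ✗.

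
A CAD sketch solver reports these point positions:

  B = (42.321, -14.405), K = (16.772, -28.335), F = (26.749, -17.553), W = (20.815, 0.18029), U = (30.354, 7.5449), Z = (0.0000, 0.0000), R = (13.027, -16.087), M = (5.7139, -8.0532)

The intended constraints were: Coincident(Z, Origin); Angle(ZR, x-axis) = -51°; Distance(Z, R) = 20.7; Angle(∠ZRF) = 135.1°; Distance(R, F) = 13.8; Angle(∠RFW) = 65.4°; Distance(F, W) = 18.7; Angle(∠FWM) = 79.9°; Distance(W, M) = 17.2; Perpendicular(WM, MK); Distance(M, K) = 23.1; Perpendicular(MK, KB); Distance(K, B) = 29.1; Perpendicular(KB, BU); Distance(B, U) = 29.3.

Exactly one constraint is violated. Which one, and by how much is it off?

Distance(B, U) = 29.3 — off by 4.30.

Z = (0.00, 0.00) ✓; ZR at -51.00° ✓; |ZR| = 20.70 ✓; ∠ZRF = 135.1° ✓; |RF| = 13.80 ✓; ∠RFW = 65.40° ✓; |FW| = 18.70 ✓; ∠FWM = 79.90° ✓; |WM| = 17.20 ✓; ∠(WM, MK) = 90.00° ✓; |MK| = 23.10 ✓; ∠(MK, KB) = 90.00° ✓; |KB| = 29.10 ✓; ∠(KB, BU) = 90.00° ✓; |BU| = 25.00 ✗.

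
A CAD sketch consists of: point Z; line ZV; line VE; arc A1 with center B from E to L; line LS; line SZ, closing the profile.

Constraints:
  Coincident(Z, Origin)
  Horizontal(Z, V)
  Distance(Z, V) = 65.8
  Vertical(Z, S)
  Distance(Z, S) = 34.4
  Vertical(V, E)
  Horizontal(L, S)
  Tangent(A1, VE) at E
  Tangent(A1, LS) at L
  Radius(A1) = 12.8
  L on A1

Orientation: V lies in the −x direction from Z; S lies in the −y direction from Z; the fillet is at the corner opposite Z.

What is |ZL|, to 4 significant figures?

63.19

Z is at the origin; Z and V share the same y with |ZV| = 65.8 and V on the −x side, so V = (-65.80, 0.000). Z and S share the same x with |ZS| = 34.4 and S on the −y side, so S = (0.000, -34.40). The virtual corner opposite Z is at (-65.80, -34.40). Tangency of A1 to VE means the radius BE is perpendicular to VE and tangency of A1 to LS means the radius BL is perpendicular to LS, with radius 12.8, so the center B sits 12.8 in from both sides at B = (-53.00, -21.60). That places the tangent points at E = (-65.80, -21.60) on VE and L = (-53.00, -34.40) on LS. Then |ZL| = |L − Z| = 63.19.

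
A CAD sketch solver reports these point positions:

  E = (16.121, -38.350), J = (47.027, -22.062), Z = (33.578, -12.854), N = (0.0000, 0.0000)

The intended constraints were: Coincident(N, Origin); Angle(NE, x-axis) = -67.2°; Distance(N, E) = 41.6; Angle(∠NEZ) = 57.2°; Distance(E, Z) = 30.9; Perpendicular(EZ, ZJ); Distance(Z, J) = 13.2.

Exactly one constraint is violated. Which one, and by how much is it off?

Distance(Z, J) = 13.2 — off by 3.10.

N = (0.00, 0.00) ✓; NE at -67.20° ✓; |NE| = 41.60 ✓; ∠NEZ = 57.20° ✓; |EZ| = 30.90 ✓; ∠(EZ, ZJ) = 90.00° ✓; |ZJ| = 16.30 ✗.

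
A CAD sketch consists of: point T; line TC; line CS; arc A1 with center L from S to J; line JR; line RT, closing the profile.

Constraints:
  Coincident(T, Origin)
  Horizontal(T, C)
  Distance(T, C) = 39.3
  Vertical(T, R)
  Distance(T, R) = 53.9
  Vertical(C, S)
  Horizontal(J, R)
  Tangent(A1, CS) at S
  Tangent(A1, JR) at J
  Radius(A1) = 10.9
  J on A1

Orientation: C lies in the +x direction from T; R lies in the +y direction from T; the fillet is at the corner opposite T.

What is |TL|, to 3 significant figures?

51.5

TR is vertical with |TR| = 53.9 and R on the +y side, so R = (0.00, 53.9). The virtual corner opposite T is at (39.3, 53.9). Since A1 is tangent to CS there, LS ⟂ CS and since A1 is tangent to JR there, LJ ⟂ JR, with radius 10.9, so the center L sits 10.9 in from both sides at L = (28.4, 43.0). Then |TL| = |L − T| = 51.5.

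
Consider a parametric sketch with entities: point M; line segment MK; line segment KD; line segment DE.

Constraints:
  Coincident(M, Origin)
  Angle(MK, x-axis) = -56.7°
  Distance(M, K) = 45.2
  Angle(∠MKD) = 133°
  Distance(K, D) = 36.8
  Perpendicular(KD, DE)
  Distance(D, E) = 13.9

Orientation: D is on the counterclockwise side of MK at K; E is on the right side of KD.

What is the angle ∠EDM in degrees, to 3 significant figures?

116°

∠MKD = 133.0°, so KD runs at -56.7° + (180° − 133.0°) = -9.70° from the x-axis; with |KD| = 36.8, D = K + 36.8·(cos -9.70°, sin -9.70°) = (61.1, -44.0). The perpendicularity gives DE at right angles to KD; with |DE| = 13.9 on the right of KD, E = D + 13.9·(-0.168, -0.986) = (58.7, -57.7). Then cos ∠EDM = DE·DM / (|DE||DM|), giving 116°.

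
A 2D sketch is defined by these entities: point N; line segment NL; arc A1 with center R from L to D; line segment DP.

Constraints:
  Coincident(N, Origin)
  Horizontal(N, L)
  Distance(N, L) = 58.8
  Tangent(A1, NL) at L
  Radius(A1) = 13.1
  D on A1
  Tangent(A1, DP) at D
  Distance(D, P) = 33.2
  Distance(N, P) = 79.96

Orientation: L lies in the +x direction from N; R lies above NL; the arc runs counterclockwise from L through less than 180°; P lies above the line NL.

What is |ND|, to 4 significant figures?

73.34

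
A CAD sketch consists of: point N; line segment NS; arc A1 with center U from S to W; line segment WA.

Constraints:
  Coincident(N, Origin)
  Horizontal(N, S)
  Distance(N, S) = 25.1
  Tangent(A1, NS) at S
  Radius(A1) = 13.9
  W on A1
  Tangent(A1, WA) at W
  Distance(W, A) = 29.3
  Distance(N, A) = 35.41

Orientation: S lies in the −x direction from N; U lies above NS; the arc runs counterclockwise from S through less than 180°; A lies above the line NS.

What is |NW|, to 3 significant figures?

14.9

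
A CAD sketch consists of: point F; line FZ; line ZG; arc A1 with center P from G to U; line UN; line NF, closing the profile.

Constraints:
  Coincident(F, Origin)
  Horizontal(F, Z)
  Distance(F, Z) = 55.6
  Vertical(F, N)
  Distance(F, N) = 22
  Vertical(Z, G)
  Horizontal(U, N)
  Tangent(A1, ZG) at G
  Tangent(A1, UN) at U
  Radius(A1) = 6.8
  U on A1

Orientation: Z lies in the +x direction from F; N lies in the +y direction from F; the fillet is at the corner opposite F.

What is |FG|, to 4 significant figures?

57.64

F is at the origin; F and Z share the same y with |FZ| = 55.6 and Z on the +x side, so Z = (55.60, 0.000). F and N share the same x with |FN| = 22.0 and N on the +y side, so N = (0.000, 22.00). The virtual corner opposite F is at (55.60, 22.00). Tangency of A1 to ZG means the radius PG is perpendicular to ZG and tangency of A1 to UN means the radius PU is perpendicular to UN, with radius 6.8, so the center P sits 6.8 in from both sides at P = (48.80, 15.20). That places the tangent points at G = (55.60, 15.20) on ZG and U = (48.80, 22.00) on UN. Then |FG| = |G − F| = 57.64.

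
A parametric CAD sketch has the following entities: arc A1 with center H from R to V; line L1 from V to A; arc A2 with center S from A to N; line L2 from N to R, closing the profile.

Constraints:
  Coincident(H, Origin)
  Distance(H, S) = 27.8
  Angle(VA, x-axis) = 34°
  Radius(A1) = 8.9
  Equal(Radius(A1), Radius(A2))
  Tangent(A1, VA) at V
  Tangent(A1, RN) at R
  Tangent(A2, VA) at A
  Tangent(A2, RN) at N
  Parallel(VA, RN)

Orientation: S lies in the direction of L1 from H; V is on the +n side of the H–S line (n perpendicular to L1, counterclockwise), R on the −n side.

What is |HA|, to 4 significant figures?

29.19

The slot axis is L1's direction at 34.0°, so u = (cos 34.0°, sin 34.0°) = (0.8290, 0.5592) and n = (−sin 34.0°, cos 34.0°) = (-0.5592, 0.8290). H is at the origin and S lies 27.8 along u from H, so S = 27.8·u = (23.05, 15.55). Tangency of A1 to both parallel lines with radius 8.9 puts V and R at H ± 8.9·n: V = (-4.977, 7.378), R = (4.977, -7.378). Equal radii place A and N the same way about S: A = S + 8.9·n = (18.07, 22.92), N = S − 8.9·n = (28.02, 8.167). Then |HA| = |A − H| = 29.19.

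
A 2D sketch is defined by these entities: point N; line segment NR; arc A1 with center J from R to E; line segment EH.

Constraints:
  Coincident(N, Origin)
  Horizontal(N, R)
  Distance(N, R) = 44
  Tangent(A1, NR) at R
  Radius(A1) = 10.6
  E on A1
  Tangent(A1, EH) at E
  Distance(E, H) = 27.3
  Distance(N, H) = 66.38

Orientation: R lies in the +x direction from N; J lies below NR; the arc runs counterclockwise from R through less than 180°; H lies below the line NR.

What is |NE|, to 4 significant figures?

40.25

Checks: N.y = 0.00, R.y = 0.00 ✓; |JE| = 10.60 ✓; ∠(JE, EH) = 90.00° ✓; |EH| = 27.30 ✓; |NH| = 66.38 ✓.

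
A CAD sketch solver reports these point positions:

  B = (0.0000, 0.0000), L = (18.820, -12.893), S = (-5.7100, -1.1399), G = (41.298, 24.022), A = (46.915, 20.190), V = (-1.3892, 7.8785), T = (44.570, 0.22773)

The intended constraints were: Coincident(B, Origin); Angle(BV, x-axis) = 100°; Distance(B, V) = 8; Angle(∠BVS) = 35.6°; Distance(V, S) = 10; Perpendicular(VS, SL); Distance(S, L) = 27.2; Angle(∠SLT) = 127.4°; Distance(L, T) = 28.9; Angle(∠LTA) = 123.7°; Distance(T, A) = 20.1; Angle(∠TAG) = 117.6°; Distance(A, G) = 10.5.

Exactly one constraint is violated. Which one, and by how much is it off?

Distance(A, G) = 10.5 — off by 3.70.

B = (0.00, 0.00) ✓; BV at 100.0° ✓; |BV| = 8.000 ✓; ∠BVS = 35.60° ✓; |VS| = 10.00 ✓; ∠(VS, SL) = 90.00° ✓; |SL| = 27.20 ✓; ∠SLT = 127.4° ✓; |LT| = 28.90 ✓; ∠LTA = 123.7° ✓; |TA| = 20.10 ✓; ∠TAG = 117.6° ✓; |AG| = 6.800 ✗.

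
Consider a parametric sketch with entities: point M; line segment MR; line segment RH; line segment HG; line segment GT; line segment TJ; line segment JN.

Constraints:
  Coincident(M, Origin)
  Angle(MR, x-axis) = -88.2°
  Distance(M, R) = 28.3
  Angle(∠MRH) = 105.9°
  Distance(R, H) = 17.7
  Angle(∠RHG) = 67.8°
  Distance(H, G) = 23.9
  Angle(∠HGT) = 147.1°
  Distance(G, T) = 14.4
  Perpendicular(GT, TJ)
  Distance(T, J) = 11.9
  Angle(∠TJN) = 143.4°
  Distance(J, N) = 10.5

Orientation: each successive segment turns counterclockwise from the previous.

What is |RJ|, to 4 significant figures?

22.88

∠HGT = 147.1° gives GT at 131.0° from the x-axis; with |GT| = 14.4, T = (5.241, 1.931). The perpendicularity gives TJ at right angles to GT, so TJ runs at -139.0°; with |TJ| = 11.9, J = (-3.740, -5.876). Then |RJ| = |J − R| = 22.88.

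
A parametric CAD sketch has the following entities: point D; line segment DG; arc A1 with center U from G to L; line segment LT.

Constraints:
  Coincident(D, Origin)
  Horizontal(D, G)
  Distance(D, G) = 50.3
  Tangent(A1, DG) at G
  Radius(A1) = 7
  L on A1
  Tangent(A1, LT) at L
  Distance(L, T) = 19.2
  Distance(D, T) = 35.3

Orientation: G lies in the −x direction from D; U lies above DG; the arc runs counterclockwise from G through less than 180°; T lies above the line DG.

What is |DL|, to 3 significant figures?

45.4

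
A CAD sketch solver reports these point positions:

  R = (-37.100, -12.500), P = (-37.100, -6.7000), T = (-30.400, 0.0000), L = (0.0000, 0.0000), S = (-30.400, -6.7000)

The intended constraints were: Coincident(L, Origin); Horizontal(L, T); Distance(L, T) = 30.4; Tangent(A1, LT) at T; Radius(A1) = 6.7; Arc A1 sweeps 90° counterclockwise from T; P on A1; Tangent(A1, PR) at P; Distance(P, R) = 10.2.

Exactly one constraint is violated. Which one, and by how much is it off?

Distance(P, R) = 10.2 — off by 4.40.

L = (0.00, 0.00) ✓; L.y = 0.00, T.y = 0.00 ✓; |LT| = 30.40 ✓; ∠(ST, TL) = 90.00° ✓; |ST| = 6.700 ✓; bearing(S→P) − bearing(S→T) = 90.00° ✓; |SP| = 6.700 ✓; ∠(SP, PR) = 90.00° ✓; |PR| = 5.800 ✗.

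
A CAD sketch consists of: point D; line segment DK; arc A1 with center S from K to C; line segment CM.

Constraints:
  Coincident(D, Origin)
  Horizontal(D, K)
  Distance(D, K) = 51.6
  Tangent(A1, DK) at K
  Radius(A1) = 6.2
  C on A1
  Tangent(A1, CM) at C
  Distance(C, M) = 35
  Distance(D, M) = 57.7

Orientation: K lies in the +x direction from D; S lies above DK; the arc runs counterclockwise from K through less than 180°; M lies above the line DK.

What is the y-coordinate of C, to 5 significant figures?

8.9950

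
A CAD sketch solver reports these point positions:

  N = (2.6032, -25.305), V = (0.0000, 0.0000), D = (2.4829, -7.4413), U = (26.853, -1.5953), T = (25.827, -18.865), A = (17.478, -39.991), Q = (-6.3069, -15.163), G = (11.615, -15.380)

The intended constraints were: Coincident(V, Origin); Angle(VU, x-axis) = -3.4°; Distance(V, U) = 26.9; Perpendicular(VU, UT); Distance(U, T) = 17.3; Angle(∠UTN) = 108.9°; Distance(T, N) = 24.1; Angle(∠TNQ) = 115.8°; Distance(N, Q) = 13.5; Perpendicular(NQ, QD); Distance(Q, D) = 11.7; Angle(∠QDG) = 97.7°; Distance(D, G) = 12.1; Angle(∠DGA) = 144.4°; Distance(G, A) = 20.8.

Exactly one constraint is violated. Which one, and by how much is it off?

Distance(G, A) = 20.8 — off by 4.50.

V = (0.00, 0.00) ✓; VU at -3.400° ✓; |VU| = 26.90 ✓; ∠(VU, UT) = 90.00° ✓; |UT| = 17.30 ✓; ∠UTN = 108.9° ✓; |TN| = 24.10 ✓; ∠TNQ = 115.8° ✓; |NQ| = 13.50 ✓; ∠(NQ, QD) = 90.00° ✓; |QD| = 11.70 ✓; ∠QDG = 97.70° ✓; |DG| = 12.10 ✓; ∠DGA = 144.4° ✓; |GA| = 25.30 ✗.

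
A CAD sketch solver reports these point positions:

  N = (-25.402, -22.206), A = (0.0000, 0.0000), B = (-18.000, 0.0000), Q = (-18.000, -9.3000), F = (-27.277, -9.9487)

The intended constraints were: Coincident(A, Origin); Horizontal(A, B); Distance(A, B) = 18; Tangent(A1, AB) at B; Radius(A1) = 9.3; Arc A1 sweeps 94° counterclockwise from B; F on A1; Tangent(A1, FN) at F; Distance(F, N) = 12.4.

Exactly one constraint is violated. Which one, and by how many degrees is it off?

Tangent(A1, FN) at F — off by 4.70°.

A = (0.00, 0.00) ✓; A.y = 0.00, B.y = 0.00 ✓; |AB| = 18.00 ✓; ∠(QB, BA) = 90.00° ✓; |QB| = 9.300 ✓; bearing(Q→F) − bearing(Q→B) = 94.00° ✓; |QF| = 9.300 ✓; ∠(QF, FN) = 85.30° ✗; |FN| = 12.40 ✓.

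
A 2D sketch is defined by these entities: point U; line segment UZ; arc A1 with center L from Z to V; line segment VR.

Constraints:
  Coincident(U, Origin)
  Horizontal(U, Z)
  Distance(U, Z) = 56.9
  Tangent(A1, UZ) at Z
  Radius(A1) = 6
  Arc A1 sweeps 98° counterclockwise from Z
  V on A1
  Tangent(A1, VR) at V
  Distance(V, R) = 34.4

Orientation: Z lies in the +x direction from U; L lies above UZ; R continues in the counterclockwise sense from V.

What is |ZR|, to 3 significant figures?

40.9

On A1, Z sits at bearing -90° from L; a 98° counterclockwise sweep puts V at bearing 8°, so V = L + 6.0·(cos 8°, sin 8°) = (62.8, 6.84). Since A1 is tangent to VR there, LV ⟂ VR, so VR runs along (−sin 8°, cos 8°); with |VR| = 34.4, R = (58.1, 40.9). Then |ZR| = |R − Z| = 40.9.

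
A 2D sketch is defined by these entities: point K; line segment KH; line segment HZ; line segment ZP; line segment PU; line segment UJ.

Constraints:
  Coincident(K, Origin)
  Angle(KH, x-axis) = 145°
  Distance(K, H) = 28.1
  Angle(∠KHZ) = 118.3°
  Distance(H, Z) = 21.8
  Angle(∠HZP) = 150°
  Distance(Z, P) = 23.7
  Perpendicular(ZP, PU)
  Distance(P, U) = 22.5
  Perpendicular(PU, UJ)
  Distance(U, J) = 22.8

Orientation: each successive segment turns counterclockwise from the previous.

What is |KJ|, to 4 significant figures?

25.12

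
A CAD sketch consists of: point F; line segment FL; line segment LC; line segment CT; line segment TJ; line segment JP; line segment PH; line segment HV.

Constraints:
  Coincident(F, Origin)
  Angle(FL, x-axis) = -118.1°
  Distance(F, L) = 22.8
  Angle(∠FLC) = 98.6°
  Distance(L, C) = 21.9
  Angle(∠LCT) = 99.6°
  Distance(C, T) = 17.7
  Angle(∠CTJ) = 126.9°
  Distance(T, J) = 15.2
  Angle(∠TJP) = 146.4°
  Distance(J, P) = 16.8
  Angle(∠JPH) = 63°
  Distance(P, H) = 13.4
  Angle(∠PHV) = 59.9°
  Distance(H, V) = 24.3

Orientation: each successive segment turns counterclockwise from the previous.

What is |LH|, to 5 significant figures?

19.275

∠TJP = 146.4° gives JP at 130.40° from the x-axis; with |JP| = 16.8, P = (6.9282, 6.9151). ∠JPH = 63.0° gives PH at -112.60° from the x-axis; with |PH| = 13.4, H = (1.7786, -5.4560). Then |LH| = |H − L| = 19.275.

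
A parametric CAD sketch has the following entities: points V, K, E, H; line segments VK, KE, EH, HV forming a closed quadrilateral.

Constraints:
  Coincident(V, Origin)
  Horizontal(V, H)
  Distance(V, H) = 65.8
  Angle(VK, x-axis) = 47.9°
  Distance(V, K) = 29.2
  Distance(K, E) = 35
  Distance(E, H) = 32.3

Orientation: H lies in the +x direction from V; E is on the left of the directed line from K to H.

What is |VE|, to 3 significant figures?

61.4

V is at the origin; VH is horizontal with |VH| = 65.8 and H in +x, so H = (65.8, 0). VK runs at 47.9° with |VK| = 29.2, so K = (19.6, 21.7). E is determined by |KE| = 35.0 and |EH| = 32.3 together: it lies at the intersection of circle(K, 35.0) and circle(H, 32.3). With |KH| = 51.0, the foot of the radical line on KH is 27.3 from K and the perpendicular offset is √(35.0² − 27.3²) = 21.9. Taking the left-of-KH solution: E = (53.6, 29.9).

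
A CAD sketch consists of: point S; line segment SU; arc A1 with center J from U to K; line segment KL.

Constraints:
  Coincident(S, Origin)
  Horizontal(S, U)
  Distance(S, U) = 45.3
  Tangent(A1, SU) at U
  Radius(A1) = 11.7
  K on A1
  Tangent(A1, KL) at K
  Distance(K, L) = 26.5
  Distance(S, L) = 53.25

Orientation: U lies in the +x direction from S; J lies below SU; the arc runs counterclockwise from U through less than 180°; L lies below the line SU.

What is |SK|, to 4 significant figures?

35.99

S is at the origin; S and U share the same y with |SU| = 45.3 and U on the +x side, so U = (45.30, 0.000). A1 meets SU tangentially, so JU is at right angles to SU, so J = U + (0, -11.7) = (45.30, -11.70). Since JK ⟂ KL (tangency), |JL| = √(11.7² + 26.5²) = 28.97 regardless of where K sits on A1. So L lies on both circle(S, 53.25) and circle(J, 28.97); the below-SU intersection is L = (36.08, -39.16). K is the foot of the tangent from L: K = (33.65, -12.77).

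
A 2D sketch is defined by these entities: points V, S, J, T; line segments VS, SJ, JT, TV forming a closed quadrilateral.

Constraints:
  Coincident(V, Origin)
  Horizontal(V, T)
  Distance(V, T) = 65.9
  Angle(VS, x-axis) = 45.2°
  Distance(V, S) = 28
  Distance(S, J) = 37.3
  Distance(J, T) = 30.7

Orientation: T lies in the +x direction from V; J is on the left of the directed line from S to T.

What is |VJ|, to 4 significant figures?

62.98

V is at the origin; V and T share the same y with |VT| = 65.9 and T in +x, so T = (65.9, 0). VS runs at 45.2° with |VS| = 28.0, so S = (19.73, 19.87). J is determined by |SJ| = 37.3 and |JT| = 30.7 together: it lies at the intersection of circle(S, 37.3) and circle(T, 30.7). With |ST| = 50.26, the foot of the radical line on ST is 29.60 from S and the perpendicular offset is √(37.3² − 29.60²) = 22.70. Taking the left-of-ST solution: J = (55.89, 29.02).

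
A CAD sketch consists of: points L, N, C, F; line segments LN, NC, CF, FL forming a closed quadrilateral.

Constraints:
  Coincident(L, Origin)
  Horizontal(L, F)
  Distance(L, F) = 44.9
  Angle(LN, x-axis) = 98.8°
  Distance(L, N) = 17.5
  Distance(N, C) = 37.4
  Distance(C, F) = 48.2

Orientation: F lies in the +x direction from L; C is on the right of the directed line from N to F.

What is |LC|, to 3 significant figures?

19.9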